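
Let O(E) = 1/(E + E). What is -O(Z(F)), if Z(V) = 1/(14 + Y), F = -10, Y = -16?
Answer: 1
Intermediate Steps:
Z(V) = -½ (Z(V) = 1/(14 - 16) = 1/(-2) = -½)
O(E) = 1/(2*E)
-O(Z(F)) = -1/(2*(-½)) = -(-2)/2 = -1*(-1) = 1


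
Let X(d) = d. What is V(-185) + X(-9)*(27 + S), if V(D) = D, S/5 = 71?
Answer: -3623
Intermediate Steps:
S = 355 (S = 5*71 = 355)
V(-185) + X(-9)*(27 + S) = -185 - 9*(27 + 355) = -185 - 9*382 = -185 - 3438 = -3623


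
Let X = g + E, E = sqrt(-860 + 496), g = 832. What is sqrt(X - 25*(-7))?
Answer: sqrt(1007 + 2*I*sqrt(91)) ≈ 31.735 + 0.3006*I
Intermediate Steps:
E = 2*I*sqrt(91) (E = sqrt(-364) = 2*I*sqrt(91) ≈ 19.079*I)
X = 832 + 2*I*sqrt(91) ≈ 832.0 + 19.079*I
sqrt(X - 25*(-7)) = sqrt((832 + 2*I*sqrt(91)) - 25*(-7)) = sqrt((832 + 2*I*sqrt(91)) + 175) = sqrt(1007 + 2*I*sqrt(91))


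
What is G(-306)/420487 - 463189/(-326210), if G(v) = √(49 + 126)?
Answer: 463189/326210 + 5*√7/420487 ≈ 1.4199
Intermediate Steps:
G(v) = 5*√7 (G(v) = √175 = 5*√7)
G(-306)/420487 - 463189/(-326210) = (5*√7)/420487 - 463189/(-326210) = (5*√7)*(1/420487) - 463189*(-1/326210) = 5*√7/420487 + 463189/326210 = 463189/326210 + 5*√7/420487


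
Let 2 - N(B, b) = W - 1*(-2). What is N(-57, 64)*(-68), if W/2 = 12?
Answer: 1632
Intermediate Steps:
W = 24 (W = 2*12 = 24)
N(B, b) = -24 (N(B, b) = 2 - (24 - 1*(-2)) = 2 - (24 + 2) = 2 - 1*26 = 2 - 26 = -24)
N(-57, 64)*(-68) = -24*(-68) = 1632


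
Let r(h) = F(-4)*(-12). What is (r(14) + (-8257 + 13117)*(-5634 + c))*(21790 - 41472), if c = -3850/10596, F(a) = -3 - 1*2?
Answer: 475893856901580/883 ≈ 5.3895e+11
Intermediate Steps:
F(a) = -5 (F(a) = -3 - 2 = -5)
c = -1925/5298 (c = -3850*1/10596 = -1925/5298 ≈ -0.36334)
r(h) = 60 (r(h) = -5*(-12) = 60)
(r(14) + (-8257 + 13117)*(-5634 + c))*(21790 - 41472) = (60 + (-8257 + 13117)*(-5634 - 1925/5298))*(21790 - 41472) = (60 + 4860*(-29850857/5298))*(-19682) = (60 - 24179194170/883)*(-19682) = -24179141190/883*(-19682) = 475893856901580/883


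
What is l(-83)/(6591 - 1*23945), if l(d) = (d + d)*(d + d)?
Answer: -13778/8677 ≈ -1.5879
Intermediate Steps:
l(d) = 4*d² (l(d) = (2*d)*(2*d) = 4*d²)
l(-83)/(6591 - 1*23945) = (4*(-83)²)/(6591 - 1*23945) = (4*6889)/(6591 - 23945) = 27556/(-17354) = 27556*(-1/17354) = -13778/8677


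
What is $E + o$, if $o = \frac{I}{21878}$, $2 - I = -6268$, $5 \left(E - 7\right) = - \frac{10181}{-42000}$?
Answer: $\frac{16850049959}{2297190000} \approx 7.3351$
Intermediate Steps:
$E = \frac{1480181}{210000}$ ($E = 7 + \frac{\left(-10181\right) \frac{1}{-42000}}{5} = 7 + \frac{\left(-10181\right) \left(- \frac{1}{42000}\right)}{5} = 7 + \frac{1}{5} \cdot \frac{10181}{42000} = 7 + \frac{10181}{210000} = \frac{1480181}{210000} \approx 7.0485$)
$I = 6270$ ($I = 2 - -6268 = 2 + 6268 = 6270$)
$o = \frac{3135}{10939}$ ($o = \frac{6270}{21878} = 6270 \cdot \frac{1}{21878} = \frac{3135}{10939} \approx 0.28659$)
$E + o = \frac{1480181}{210000} + \frac{3135}{10939} = \frac{16850049959}{2297190000}$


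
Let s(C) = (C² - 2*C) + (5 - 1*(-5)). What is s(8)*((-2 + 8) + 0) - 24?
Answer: 324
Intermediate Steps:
s(C) = 10 + C² - 2*C (s(C) = (C² - 2*C) + (5 + 5) = (C² - 2*C) + 10 = 10 + C² - 2*C)
s(8)*((-2 + 8) + 0) - 24 = (10 + 8² - 2*8)*((-2 + 8) + 0) - 24 = (10 + 64 - 16)*(6 + 0) - 24 = 58*6 - 24 = 348 - 24 = 324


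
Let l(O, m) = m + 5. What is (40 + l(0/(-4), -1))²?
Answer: 1936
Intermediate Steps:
l(O, m) = 5 + m
(40 + l(0/(-4), -1))² = (40 + (5 - 1))² = (40 + 4)² = 44² = 1936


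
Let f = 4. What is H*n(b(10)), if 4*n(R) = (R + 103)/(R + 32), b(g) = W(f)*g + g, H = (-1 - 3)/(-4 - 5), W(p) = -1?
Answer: 103/288 ≈ 0.35764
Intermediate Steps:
H = 4/9 (H = -4/(-9) = -4*(-⅑) = 4/9 ≈ 0.44444)
b(g) = 0 (b(g) = -g + g = 0)
n(R) = (103 + R)/(4*(32 + R)) (n(R) = ((R + 103)/(R + 32))/4 = ((103 + R)/(32 + R))/4 = (103 + R)/(4*(32 + R)))
H*n(b(10)) = 4*((103 + 0)/(4*(32 + 0)))/9 = 4*((¼)*103/32)/9 = 4*((¼)*(1/32)*103)/9 = (4/9)*(103/128) = 103/288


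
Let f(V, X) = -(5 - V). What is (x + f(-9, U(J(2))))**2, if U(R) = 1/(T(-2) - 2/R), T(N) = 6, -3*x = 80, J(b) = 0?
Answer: 14884/9 ≈ 1653.8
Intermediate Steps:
x = -80/3 (x = -1/3*80 = -80/3 ≈ -26.667)
U(R) = 1/(6 - 2/R)
f(V, X) = -5 + V
(x + f(-9, U(J(2))))**2 = (-80/3 + (-5 - 9))**2 = (-80/3 - 14)**2 = (-122/3)**2 = 14884/9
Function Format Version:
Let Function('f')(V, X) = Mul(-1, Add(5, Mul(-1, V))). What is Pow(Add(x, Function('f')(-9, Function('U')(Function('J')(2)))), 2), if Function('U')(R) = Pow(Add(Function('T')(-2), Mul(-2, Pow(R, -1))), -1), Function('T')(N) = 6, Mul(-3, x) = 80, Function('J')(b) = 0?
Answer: Rational(14884, 9) ≈ 1653.8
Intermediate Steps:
x = Rational(-80, 3) (x = Mul(Rational(-1, 3), 80) = Rational(-80, 3) ≈ -26.667)
Function('U')(R) = Pow(Add(6, Mul(-2, Pow(R, -1))), -1)
Function('f')(V, X) = Add(-5, V)
Pow(Add(x, Function('f')(-9, Function('U')(Function('J')(2)))), 2) = Pow(Add(Rational(-80, 3), Add(-5, -9)), 2) = Pow(Add(Rational(-80, 3), -14), 2) = Pow(Rational(-122, 3), 2) = Rational(14884, 9)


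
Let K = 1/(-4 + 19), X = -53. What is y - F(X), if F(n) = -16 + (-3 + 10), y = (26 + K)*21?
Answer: 2782/5 ≈ 556.40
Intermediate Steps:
K = 1/15 ≈ 0.066667
y = 2737/5 (y = (26 + 1/15)*21 = (391/15)*21 = 2737/5 ≈ 547.40)
F(n) = -9 (F(n) = -16 + 7 = -9)
y - F(X) = 2737/5 - 1*(-9) = 2737/5 + 9 = 2782/5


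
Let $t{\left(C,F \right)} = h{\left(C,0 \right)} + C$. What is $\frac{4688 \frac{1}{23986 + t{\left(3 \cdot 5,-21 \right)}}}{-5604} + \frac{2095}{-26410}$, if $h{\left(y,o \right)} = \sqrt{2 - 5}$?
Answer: $\frac{- 587019 \sqrt{3} + 14095233523 i}{7400082 \left(\sqrt{3} - 24001 i\right)} \approx -0.079361 + 2.5153 \cdot 10^{-9} i$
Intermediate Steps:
$h{\left(y,o \right)} = i \sqrt{3}$ ($h{\left(y,o \right)} = \sqrt{-3} = i \sqrt{3}$)
$t{\left(C,F \right)} = C + i \sqrt{3}$ ($t{\left(C,F \right)} = i \sqrt{3} + C = C + i \sqrt{3}$)
$\frac{4688 \frac{1}{23986 + t{\left(3 \cdot 5,-21 \right)}}}{-5604} + \frac{2095}{-26410} = \frac{4688 \frac{1}{23986 + \left(3 \cdot 5 + i \sqrt{3}\right)}}{-5604} + \frac{2095}{-26410} = \frac{4688}{23986 + \left(15 + i \sqrt{3}\right)} \left(- \frac{1}{5604}\right) + 2095 \left(- \frac{1}{26410}\right) = \frac{4688}{24001 + i \sqrt{3}} \left(- \frac{1}{5604}\right) - \frac{419}{5282} = - \frac{1172}{1401 \left(24001 + i \sqrt{3}\right)} - \frac{419}{5282} = - \frac{419}{5282} - \frac{1172}{1401 \left(24001 + i \sqrt{3}\right)}$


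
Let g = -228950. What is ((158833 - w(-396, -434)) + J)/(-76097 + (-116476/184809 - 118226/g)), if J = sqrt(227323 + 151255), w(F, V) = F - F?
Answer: -3360272580009075/1609911322872358 - 21156010275*sqrt(378578)/1609911322872358 ≈ -2.0953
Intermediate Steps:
w(F, V) = 0
J = sqrt(378578) ≈ 615.29
((158833 - w(-396, -434)) + J)/(-76097 + (-116476/184809 - 118226/g)) = ((158833 - 1*0) + sqrt(378578))/(-76097 + (-116476/184809 - 118226/(-228950))) = ((158833 + 0) + sqrt(378578))/(-76097 + (-116476*1/184809 - 118226*(-1/228950))) = (158833 + sqrt(378578))/(-76097 + (-116476/184809 + 59113/114475)) = (158833 + sqrt(378578))/(-76097 - 2408975683/21156010275) = (158833 + sqrt(378578))/(-1609911322872358/21156010275) = (158833 + sqrt(378578))*(-21156010275/1609911322872358) = -3360272580009075/1609911322872358 - 21156010275*sqrt(378578)/1609911322872358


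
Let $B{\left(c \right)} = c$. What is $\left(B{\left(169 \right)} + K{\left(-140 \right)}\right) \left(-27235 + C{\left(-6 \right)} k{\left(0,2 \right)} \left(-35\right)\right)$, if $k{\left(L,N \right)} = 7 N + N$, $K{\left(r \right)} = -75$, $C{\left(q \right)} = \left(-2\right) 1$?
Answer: $-2454810$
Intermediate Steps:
$C{\left(q \right)} = -2$
$k{\left(L,N \right)} = 8 N$
$\left(B{\left(169 \right)} + K{\left(-140 \right)}\right) \left(-27235 + C{\left(-6 \right)} k{\left(0,2 \right)} \left(-35\right)\right) = \left(169 - 75\right) \left(-27235 + - 2 \cdot 8 \cdot 2 \left(-35\right)\right) = 94 \left(-27235 + \left(-2\right) 16 \left(-35\right)\right) = 94 \left(-27235 - -1120\right) = 94 \left(-27235 + 1120\right) = 94 \left(-26115\right) = -2454810$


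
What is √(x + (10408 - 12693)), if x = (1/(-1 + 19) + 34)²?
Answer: I*√364571/18 ≈ 33.544*I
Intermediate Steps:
x = 375769/324 (x = (1/18 + 34)² = (613/18)² = 375769/324 ≈ 1159.8)
√(x + (10408 - 12693)) = √(375769/324 + (10408 - 12693)) = √(375769/324 - 2285) = √(-364571/324) = I*√364571/18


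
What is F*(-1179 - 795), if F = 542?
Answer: -1069908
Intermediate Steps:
F*(-1179 - 795) = 542*(-1179 - 795) = 542*(-1974) = -1069908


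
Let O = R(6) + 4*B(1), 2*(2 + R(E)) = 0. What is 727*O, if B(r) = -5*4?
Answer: -59614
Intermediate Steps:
B(r) = -20
R(E) = -2 (R(E) = -2 + (1/2)*0 = -2 + 0 = -2)
O = -82 (O = -2 + 4*(-20) = -2 - 80 = -82)
727*O = 727*(-82) = -59614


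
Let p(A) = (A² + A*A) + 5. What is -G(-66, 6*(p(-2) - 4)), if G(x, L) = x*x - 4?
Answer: -4352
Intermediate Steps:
p(A) = 5 + 2*A² (p(A) = (A² + A²) + 5 = 2*A² + 5 = 5 + 2*A²)
G(x, L) = -4 + x² (G(x, L) = x² - 4 = -4 + x²)
-G(-66, 6*(p(-2) - 4)) = -(-4 + (-66)²) = -(-4 + 4356) = -1*4352 = -4352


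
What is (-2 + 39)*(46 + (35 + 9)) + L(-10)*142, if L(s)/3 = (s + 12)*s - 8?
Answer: -8598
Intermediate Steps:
L(s) = -24 + 3*s*(12 + s) (L(s) = 3*((s + 12)*s - 8) = 3*((12 + s)*s - 8) = 3*(s*(12 + s) - 8) = 3*(-8 + s*(12 + s)) = -24 + 3*s*(12 + s))
(-2 + 39)*(46 + (35 + 9)) + L(-10)*142 = (-2 + 39)*(46 + (35 + 9)) + (-24 + 3*(-10)² + 36*(-10))*142 = 37*(46 + 44) + (-24 + 3*100 - 360)*142 = 37*90 + (-24 + 300 - 360)*142 = 3330 - 84*142 = 3330 - 11928 = -8598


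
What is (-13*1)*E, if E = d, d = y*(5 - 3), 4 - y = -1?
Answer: -130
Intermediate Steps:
y = 5 (y = 4 - 1*(-1) = 4 + 1 = 5)
d = 10 (d = 5*(5 - 3) = 5*2 = 10)
E = 10
(-13*1)*E = -13*1*10 = -13*10 = -130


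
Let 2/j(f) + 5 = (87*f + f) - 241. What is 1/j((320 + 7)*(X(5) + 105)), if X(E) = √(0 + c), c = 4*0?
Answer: 1510617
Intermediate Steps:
c = 0
X(E) = 0 (X(E) = √(0 + 0) = √0 = 0)
j(f) = 2/(-246 + 88*f) (j(f) = 2/(-5 + ((87*f + f) - 241)) = 2/(-5 + (88*f - 241)) = 2/(-5 + (-241 + 88*f)) = 2/(-246 + 88*f))
1/j((320 + 7)*(X(5) + 105)) = 1/(1/(-123 + 44*((320 + 7)*(0 + 105)))) = 1/(1/(-123 + 44*(327*105))) = 1/(1/(-123 + 44*34335)) = 1/(1/(-123 + 1510740)) = 1/(1/1510617) = 1510617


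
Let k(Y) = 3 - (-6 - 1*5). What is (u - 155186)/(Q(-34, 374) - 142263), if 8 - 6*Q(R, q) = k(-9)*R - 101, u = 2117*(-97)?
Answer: 721070/284331 ≈ 2.5360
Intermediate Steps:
u = -205349
k(Y) = 14 (k(Y) = 3 - (-6 - 5) = 3 - 1*(-11) = 3 + 11 = 14)
Q(R, q) = 109/6 - 7*R/3 (Q(R, q) = 4/3 - (14*R - 101)/6 = 4/3 - (-101 + 14*R)/6 = 4/3 + (101/6 - 7*R/3) = 109/6 - 7*R/3)
(u - 155186)/(Q(-34, 374) - 142263) = (-205349 - 155186)/((109/6 - 7/3*(-34)) - 142263) = -360535/((109/6 + 238/3) - 142263) = -360535/(195/2 - 142263) = -360535/(-284331/2) = -360535*(-2/284331) = 721070/284331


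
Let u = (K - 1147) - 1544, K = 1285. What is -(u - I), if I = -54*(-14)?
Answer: 2162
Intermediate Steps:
I = 756
u = -1406 (u = (1285 - 1147) - 1544 = 138 - 1544 = -1406)
-(u - I) = -(-1406 - 1*756) = -(-1406 - 756) = -1*(-2162) = 2162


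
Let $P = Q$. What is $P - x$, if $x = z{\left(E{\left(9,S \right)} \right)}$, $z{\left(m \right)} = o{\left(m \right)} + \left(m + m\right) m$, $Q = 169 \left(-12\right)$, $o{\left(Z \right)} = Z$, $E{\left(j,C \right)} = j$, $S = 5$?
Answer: $-2199$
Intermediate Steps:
$Q = -2028$
$P = -2028$
$z{\left(m \right)} = m + 2 m^{2}$ ($z{\left(m \right)} = m + \left(m + m\right) m = m + 2 m m = m + 2 m^{2}$)
$x = 171$ ($x = 9 \left(1 + 2 \cdot 9\right) = 9 \left(1 + 18\right) = 9 \cdot 19 = 171$)
$P - x = -2028 - 171 = -2199$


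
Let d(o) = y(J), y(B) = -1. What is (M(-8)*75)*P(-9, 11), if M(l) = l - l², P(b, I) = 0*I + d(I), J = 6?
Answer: 5400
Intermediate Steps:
d(o) = -1
P(b, I) = -1 (P(b, I) = 0*I - 1 = 0 - 1 = -1)
(M(-8)*75)*P(-9, 11) = (-8*(1 - 1*(-8))*75)*(-1) = (-8*(1 + 8)*75)*(-1) = (-8*9*75)*(-1) = -72*75*(-1) = -5400*(-1) = 5400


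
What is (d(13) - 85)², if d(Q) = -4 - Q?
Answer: 10404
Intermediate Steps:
(d(13) - 85)² = ((-4 - 1*13) - 85)² = ((-4 - 13) - 85)² = (-17 - 85)² = (-102)² = 10404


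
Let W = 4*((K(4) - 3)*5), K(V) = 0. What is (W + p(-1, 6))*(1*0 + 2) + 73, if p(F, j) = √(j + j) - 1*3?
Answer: -53 + 4*√3 ≈ -46.072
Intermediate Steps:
p(F, j) = -3 + √2*√j (p(F, j) = √(2*j) - 3 = √2*√j - 3 = -3 + √2*√j)
W = -60 (W = 4*((0 - 3)*5) = 4*(-3*5) = 4*(-15) = -60)
(W + p(-1, 6))*(1*0 + 2) + 73 = (-60 + (-3 + √2*√6))*(1*0 + 2) + 73 = (-60 + (-3 + 2*√3))*(0 + 2) + 73 = (-63 + 2*√3)*2 + 73 = (-126 + 4*√3) + 73 = -53 + 4*√3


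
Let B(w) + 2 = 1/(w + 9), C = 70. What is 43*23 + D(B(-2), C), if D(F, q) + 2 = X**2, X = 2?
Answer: 991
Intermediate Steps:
B(w) = -2 + 1/(9 + w) (B(w) = -2 + 1/(w + 9) = -2 + 1/(9 + w))
D(F, q) = 2 (D(F, q) = -2 + 2**2 = -2 + 4 = 2)
43*23 + D(B(-2), C) = 43*23 + 2 = 989 + 2 = 991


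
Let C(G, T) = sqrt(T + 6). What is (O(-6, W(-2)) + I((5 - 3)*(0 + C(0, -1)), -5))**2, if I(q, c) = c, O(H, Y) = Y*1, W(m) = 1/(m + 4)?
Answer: 81/4 ≈ 20.250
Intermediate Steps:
W(m) = 1/(4 + m)
C(G, T) = sqrt(6 + T)
O(H, Y) = Y
(O(-6, W(-2)) + I((5 - 3)*(0 + C(0, -1)), -5))**2 = (1/(4 - 2) - 5)**2 = (1/2 - 5)**2 = (-9/2)**2 = 81/4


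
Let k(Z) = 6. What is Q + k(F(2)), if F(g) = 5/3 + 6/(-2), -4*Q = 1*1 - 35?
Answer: 29/2 ≈ 14.500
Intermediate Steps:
Q = 17/2 (Q = -(1*1 - 35)/4 = -(1 - 35)/4 = -1/4*(-34) = 17/2 ≈ 8.5000)
F(g) = -4/3 (F(g) = 5*(1/3) + 6*(-1/2) = 5/3 - 3 = -4/3)
Q + k(F(2)) = 17/2 + 6 = 29/2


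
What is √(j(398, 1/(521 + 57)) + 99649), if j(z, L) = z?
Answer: √100047 ≈ 316.30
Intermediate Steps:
√(j(398, 1/(521 + 57)) + 99649) = √(398 + 99649) = √100047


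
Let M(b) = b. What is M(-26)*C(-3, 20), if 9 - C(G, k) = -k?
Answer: -754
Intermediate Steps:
C(G, k) = 9 + k (C(G, k) = 9 - (-1)*k = 9 + k)
M(-26)*C(-3, 20) = -26*(9 + 20) = -26*29 = -754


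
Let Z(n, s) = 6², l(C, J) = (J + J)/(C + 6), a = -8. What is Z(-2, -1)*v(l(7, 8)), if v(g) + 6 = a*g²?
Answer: -110232/169 ≈ -652.26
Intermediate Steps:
l(C, J) = 2*J/(6 + C) (l(C, J) = (2*J)/(6 + C) = 2*J/(6 + C))
v(g) = -6 - 8*g²
Z(n, s) = 36
Z(-2, -1)*v(l(7, 8)) = 36*(-6 - 8*256/(6 + 7)²) = 36*(-6 - 8*(2*8/13)²) = 36*(-6 - 8*(2*8*(1/13))²) = 36*(-6 - 8*(16/13)²) = 36*(-6 - 8*256/169) = 36*(-6 - 2048/169) = 36*(-3062/169) = -110232/169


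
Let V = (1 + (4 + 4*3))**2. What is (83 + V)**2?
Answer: 138384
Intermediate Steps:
V = 289 (V = (1 + (4 + 12))**2 = (1 + 16)**2 = 17**2 = 289)
(83 + V)**2 = (83 + 289)**2 = 372**2 = 138384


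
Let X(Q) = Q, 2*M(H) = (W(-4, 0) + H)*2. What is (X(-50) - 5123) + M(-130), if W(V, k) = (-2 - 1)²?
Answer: -5294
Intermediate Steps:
W(V, k) = 9 (W(V, k) = (-3)² = 9)
M(H) = 9 + H (M(H) = ((9 + H)*2)/2 = (18 + 2*H)/2 = 9 + H)
(X(-50) - 5123) + M(-130) = (-50 - 5123) + (9 - 130) = -5173 - 121 = -5294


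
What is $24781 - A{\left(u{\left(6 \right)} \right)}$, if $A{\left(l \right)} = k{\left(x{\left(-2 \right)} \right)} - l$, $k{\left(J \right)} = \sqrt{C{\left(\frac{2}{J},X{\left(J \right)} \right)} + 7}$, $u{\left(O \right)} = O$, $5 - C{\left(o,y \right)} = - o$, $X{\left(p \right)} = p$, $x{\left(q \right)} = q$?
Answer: $24787 - \sqrt{11} \approx 24784.0$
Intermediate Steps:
$C{\left(o,y \right)} = 5 + o$ ($C{\left(o,y \right)} = 5 - - o = 5 + o$)
$k{\left(J \right)} = \sqrt{12 + \frac{2}{J}}$ ($k{\left(J \right)} = \sqrt{\left(5 + \frac{2}{J}\right) + 7} = \sqrt{12 + \frac{2}{J}}$)
$A{\left(l \right)} = \sqrt{11} - l$ ($A{\left(l \right)} = \sqrt{12 + \frac{2}{-2}} - l = \sqrt{12 + 2 \left(- \frac{1}{2}\right)} - l = \sqrt{12 - 1} - l = \sqrt{11} - l$)
$24781 - A{\left(u{\left(6 \right)} \right)} = 24781 - \left(\sqrt{11} - 6\right) = 24781 - \left(-6 + \sqrt{11}\right) = 24781 + \left(6 - \sqrt{11}\right) = 24787 - \sqrt{11}$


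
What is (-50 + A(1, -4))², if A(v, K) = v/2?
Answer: 9801/4 ≈ 2450.3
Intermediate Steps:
A(v, K) = v/2 (A(v, K) = v*(½) = v/2)
(-50 + A(1, -4))² = (-50 + (½)*1)² = (-50 + ½)² = (-99/2)² = 9801/4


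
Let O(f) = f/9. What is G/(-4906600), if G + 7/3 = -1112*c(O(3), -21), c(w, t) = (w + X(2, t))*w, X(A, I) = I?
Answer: -68923/44159400 ≈ -0.0015608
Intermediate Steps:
O(f) = f/9 (O(f) = f*(⅑) = f/9)
c(w, t) = w*(t + w) (c(w, t) = (w + t)*w = (t + w)*w = w*(t + w))
G = 68923/9 (G = -7/3 - 1112*(⅑)*3*(-21 + (⅑)*3) = -7/3 - 1112*(-21 + ⅓)/3 = -7/3 - 1112*(-62)/(3*3) = -7/3 - 1112*(-62/9) = -7/3 + 68944/9 = 68923/9 ≈ 7658.1)
G/(-4906600) = (68923/9)/(-4906600) = (68923/9)*(-1/4906600) = -68923/44159400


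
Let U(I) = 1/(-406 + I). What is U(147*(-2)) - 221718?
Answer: -155202601/700 ≈ -2.2172e+5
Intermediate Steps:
U(147*(-2)) - 221718 = 1/(-406 + 147*(-2)) - 221718 = 1/(-406 - 294) - 221718 = 1/(-700) - 221718 = -1/700 - 221718 = -155202601/700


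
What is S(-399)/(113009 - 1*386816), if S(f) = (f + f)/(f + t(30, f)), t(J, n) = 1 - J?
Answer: -133/19531566 ≈ -6.8095e-6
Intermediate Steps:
S(f) = 2*f/(-29 + f) (S(f) = (f + f)/(f + (1 - 1*30)) = (2*f)/(f + (1 - 30)) = (2*f)/(f - 29) = (2*f)/(-29 + f) = 2*f/(-29 + f))
S(-399)/(113009 - 1*386816) = (2*(-399)/(-29 - 399))/(113009 - 1*386816) = (2*(-399)/(-428))/(113009 - 386816) = (2*(-399)*(-1/428))/(-273807) = (399/214)*(-1/273807) = -133/19531566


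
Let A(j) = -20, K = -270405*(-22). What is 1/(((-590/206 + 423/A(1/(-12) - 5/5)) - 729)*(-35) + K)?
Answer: 412/2461809383 ≈ 1.6736e-7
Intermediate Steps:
K = 5948910
1/(((-590/206 + 423/A(1/(-12) - 5/5)) - 729)*(-35) + K) = 1/(((-590/206 + 423/(-20)) - 729)*(-35) + 5948910) = 1/(((-590*1/206 + 423*(-1/20)) - 729)*(-35) + 5948910) = 1/(((-295/103 - 423/20) - 729)*(-35) + 5948910) = 1/((-49469/2060 - 729)*(-35) + 5948910) = 1/(-1551209/2060*(-35) + 5948910) = 1/(10858463/412 + 5948910) = 1/(2461809383/412) = 412/2461809383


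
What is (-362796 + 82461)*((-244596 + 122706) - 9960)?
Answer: 36962169750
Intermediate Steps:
(-362796 + 82461)*((-244596 + 122706) - 9960) = -280335*(-121890 - 9960) = -280335*(-131850) = 36962169750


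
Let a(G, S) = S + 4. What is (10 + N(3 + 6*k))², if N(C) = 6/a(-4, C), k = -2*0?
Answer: 5776/49 ≈ 117.88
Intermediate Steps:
k = 0
a(G, S) = 4 + S
N(C) = 6/(4 + C)
(10 + N(3 + 6*k))² = (10 + 6/(4 + (3 + 6*0)))² = (10 + 6/(4 + (3 + 0)))² = (10 + 6/(4 + 3))² = (10 + 6/7)² = (76/7)² = 5776/49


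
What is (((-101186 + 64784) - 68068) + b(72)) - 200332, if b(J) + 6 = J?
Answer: -304736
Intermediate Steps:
b(J) = -6 + J
(((-101186 + 64784) - 68068) + b(72)) - 200332 = (((-101186 + 64784) - 68068) + (-6 + 72)) - 200332 = ((-36402 - 68068) + 66) - 200332 = (-104470 + 66) - 200332 = -104404 - 200332 = -304736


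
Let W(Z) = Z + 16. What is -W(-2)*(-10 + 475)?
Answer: -6510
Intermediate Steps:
W(Z) = 16 + Z
-W(-2)*(-10 + 475) = -(16 - 2)*(-10 + 475) = -14*465 = -1*6510 = -6510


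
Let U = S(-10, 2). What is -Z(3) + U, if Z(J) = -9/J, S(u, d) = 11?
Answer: 14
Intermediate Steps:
U = 11
-Z(3) + U = -(-9)/3 + 11 = -1*(-3) + 11 = 3 + 11 = 14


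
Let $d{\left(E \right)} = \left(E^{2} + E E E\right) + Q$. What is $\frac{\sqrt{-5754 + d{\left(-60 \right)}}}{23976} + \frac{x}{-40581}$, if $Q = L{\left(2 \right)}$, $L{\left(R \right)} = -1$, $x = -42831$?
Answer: $\frac{4759}{4509} + \frac{i \sqrt{218155}}{23976} \approx 1.0554 + 0.019481 i$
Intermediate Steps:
$Q = -1$
$d{\left(E \right)} = -1 + E^{2} + E^{3}$ ($d{\left(E \right)} = \left(E^{2} + E E E\right) - 1 = \left(E^{2} + E^{2} E\right) - 1 = \left(E^{2} + E^{3}\right) - 1 = -1 + E^{2} + E^{3}$)
$\frac{\sqrt{-5754 + d{\left(-60 \right)}}}{23976} + \frac{x}{-40581} = \frac{\sqrt{-5754 + \left(-1 + \left(-60\right)^{2} + \left(-60\right)^{3}\right)}}{23976} - \frac{42831}{-40581} = \sqrt{-5754 - 212401} \cdot \frac{1}{23976} - - \frac{4759}{4509} = \sqrt{-5754 - 212401} \cdot \frac{1}{23976} + \frac{4759}{4509} = \sqrt{-218155} \cdot \frac{1}{23976} + \frac{4759}{4509} = i \sqrt{218155} \cdot \frac{1}{23976} + \frac{4759}{4509} = \frac{i \sqrt{218155}}{23976} + \frac{4759}{4509} = \frac{4759}{4509} + \frac{i \sqrt{218155}}{23976}$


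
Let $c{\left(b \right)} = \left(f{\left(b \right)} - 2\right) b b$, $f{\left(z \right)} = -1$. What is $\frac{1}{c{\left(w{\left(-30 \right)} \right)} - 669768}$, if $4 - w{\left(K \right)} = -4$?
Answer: $- \frac{1}{669960} \approx -1.4926 \cdot 10^{-6}$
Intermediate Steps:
$w{\left(K \right)} = 8$ ($w{\left(K \right)} = 4 - -4 = 4 + 4 = 8$)
$c{\left(b \right)} = - 3 b^{2}$ ($c{\left(b \right)} = \left(-1 - 2\right) b b = - 3 b^{2}$)
$\frac{1}{c{\left(w{\left(-30 \right)} \right)} - 669768} = \frac{1}{- 3 \cdot 8^{2} - 669768} = \frac{1}{\left(-3\right) 64 - 669768} = \frac{1}{-192 - 669768} = \frac{1}{-669960} = - \frac{1}{669960}$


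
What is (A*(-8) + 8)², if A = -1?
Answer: 256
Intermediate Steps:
(A*(-8) + 8)² = (-1*(-8) + 8)² = (8 + 8)² = 16² = 256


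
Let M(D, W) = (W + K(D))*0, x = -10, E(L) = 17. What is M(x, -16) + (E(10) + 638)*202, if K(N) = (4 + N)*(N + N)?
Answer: 132310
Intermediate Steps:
K(N) = 2*N*(4 + N) (K(N) = (4 + N)*(2*N) = 2*N*(4 + N))
M(D, W) = 0 (M(D, W) = (W + 2*D*(4 + D))*0 = 0)
M(x, -16) + (E(10) + 638)*202 = 0 + (17 + 638)*202 = 0 + 655*202 = 0 + 132310 = 132310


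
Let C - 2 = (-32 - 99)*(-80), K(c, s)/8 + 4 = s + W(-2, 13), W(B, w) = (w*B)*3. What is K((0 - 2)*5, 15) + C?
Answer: 9946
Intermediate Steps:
W(B, w) = 3*B*w (W(B, w) = (B*w)*3 = 3*B*w)
K(c, s) = -656 + 8*s (K(c, s) = -32 + 8*(s + 3*(-2)*13) = -32 + 8*(s - 78) = -32 + 8*(-78 + s) = -32 + (-624 + 8*s) = -656 + 8*s)
C = 10482 (C = 2 + (-32 - 99)*(-80) = 2 - 131*(-80) = 2 + 10480 = 10482)
K((0 - 2)*5, 15) + C = (-656 + 8*15) + 10482 = (-656 + 120) + 10482 = -536 + 10482 = 9946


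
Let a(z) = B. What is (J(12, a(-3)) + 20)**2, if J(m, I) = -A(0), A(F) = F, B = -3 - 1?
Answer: 400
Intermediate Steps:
B = -4
a(z) = -4
J(m, I) = 0 (J(m, I) = -1*0 = 0)
(J(12, a(-3)) + 20)**2 = (0 + 20)**2 = 20**2 = 400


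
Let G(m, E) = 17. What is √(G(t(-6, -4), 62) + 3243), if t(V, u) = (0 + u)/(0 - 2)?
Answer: 2*√815 ≈ 57.096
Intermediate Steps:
t(V, u) = -u/2 (t(V, u) = u/(-2) = u*(-½) = -u/2)
√(G(t(-6, -4), 62) + 3243) = √(17 + 3243) = √3260 = 2*√815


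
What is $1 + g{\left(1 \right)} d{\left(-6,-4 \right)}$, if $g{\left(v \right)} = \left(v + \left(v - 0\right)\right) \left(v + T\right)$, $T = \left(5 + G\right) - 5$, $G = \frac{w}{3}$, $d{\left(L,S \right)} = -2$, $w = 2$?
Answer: $- \frac{17}{3} \approx -5.6667$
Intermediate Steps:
$G = \frac{2}{3} \approx 0.66667$
$T = \frac{2}{3}$ ($T = \left(5 + \frac{2}{3}\right) - 5 = \frac{17}{3} - 5 = \frac{2}{3} \approx 0.66667$)
$g{\left(v \right)} = 2 v \left(\frac{2}{3} + v\right)$ ($g{\left(v \right)} = \left(v + \left(v - 0\right)\right) \left(v + \frac{2}{3}\right) = \left(v + \left(v + 0\right)\right) \left(\frac{2}{3} + v\right) = \left(v + v\right) \left(\frac{2}{3} + v\right) = 2 v \left(\frac{2}{3} + v\right)$)
$1 + g{\left(1 \right)} d{\left(-6,-4 \right)} = 1 + \frac{2}{3} \cdot 1 \left(2 + 3 \cdot 1\right) \left(-2\right) = 1 + \frac{2}{3} \cdot 1 \left(2 + 3\right) \left(-2\right) = 1 + \frac{2}{3} \cdot 1 \cdot 5 \left(-2\right) = 1 + \frac{10}{3} \left(-2\right) = 1 - \frac{20}{3} = - \frac{17}{3}$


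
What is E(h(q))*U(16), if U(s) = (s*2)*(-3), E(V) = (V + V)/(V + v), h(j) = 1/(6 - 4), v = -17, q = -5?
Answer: 64/11 ≈ 5.8182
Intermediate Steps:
h(j) = ½ (h(j) = 1/2 = ½)
E(V) = 2*V/(-17 + V) (E(V) = (V + V)/(V - 17) = (2*V)/(-17 + V) = 2*V/(-17 + V))
U(s) = -6*s (U(s) = (2*s)*(-3) = -6*s)
E(h(q))*U(16) = (2*(½)/(-17 + ½))*(-6*16) = (2*(½)/(-33/2))*(-96) = (2*(½)*(-2/33))*(-96) = -2/33*(-96) = 64/11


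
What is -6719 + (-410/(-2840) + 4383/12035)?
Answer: -22963400653/3417940 ≈ -6718.5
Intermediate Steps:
-6719 + (-410/(-2840) + 4383/12035) = -6719 + (-410*(-1/2840) + 4383*(1/12035)) = -6719 + (41/284 + 4383/12035) = -6719 + 1738207/3417940 = -22963400653/3417940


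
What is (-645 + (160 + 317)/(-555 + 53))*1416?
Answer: -229581036/251 ≈ -9.1467e+5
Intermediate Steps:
(-645 + (160 + 317)/(-555 + 53))*1416 = (-645 + 477/(-502))*1416 = (-645 + 477*(-1/502))*1416 = (-645 - 477/502)*1416 = -324267/502*1416 = -229581036/251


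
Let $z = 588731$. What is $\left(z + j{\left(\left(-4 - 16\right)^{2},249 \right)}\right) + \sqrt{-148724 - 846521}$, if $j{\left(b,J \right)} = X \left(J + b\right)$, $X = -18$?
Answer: $577049 + i \sqrt{995245} \approx 5.7705 \cdot 10^{5} + 997.62 i$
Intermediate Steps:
$j{\left(b,J \right)} = - 18 J - 18 b$ ($j{\left(b,J \right)} = - 18 \left(J + b\right) = - 18 J - 18 b$)
$\left(z + j{\left(\left(-4 - 16\right)^{2},249 \right)}\right) + \sqrt{-148724 - 846521} = \left(588731 - \left(4482 + 18 \left(-4 - 16\right)^{2}\right)\right) + \sqrt{-148724 - 846521} = \left(588731 - \left(4482 + 18 \left(-20\right)^{2}\right)\right) + \sqrt{-995245} = \left(588731 - 11682\right) + i \sqrt{995245} = 577049 + i \sqrt{995245}$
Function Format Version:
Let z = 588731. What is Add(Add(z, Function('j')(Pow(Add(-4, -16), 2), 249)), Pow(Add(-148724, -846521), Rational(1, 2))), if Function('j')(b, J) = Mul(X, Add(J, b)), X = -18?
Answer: Add(577049, Mul(I, Pow(995245, Rational(1, 2)))) ≈ Add(5.7705e+5, Mul(997.62, I))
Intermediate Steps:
Function('j')(b, J) = Add(Mul(-18, J), Mul(-18, b)) (Function('j')(b, J) = Mul(-18, Add(J, b)) = Add(Mul(-18, J), Mul(-18, b)))
Add(Add(z, Function('j')(Pow(Add(-4, -16), 2), 249)), Pow(Add(-148724, -846521), Rational(1, 2))) = Add(Add(588731, Add(Mul(-18, 249), Mul(-18, Pow(Add(-4, -16), 2)))), Pow(Add(-148724, -846521), Rational(1, 2))) = Add(Add(588731, Add(-4482, Mul(-18, Pow(-20, 2)))), Pow(-995245, Rational(1, 2))) = Add(Add(588731, Add(-4482, Mul(-18, 400))), Mul(I, Pow(995245, Rational(1, 2)))) = Add(Add(588731, Add(-4482, -7200)), Mul(I, Pow(995245, Rational(1, 2)))) = Add(Add(588731, -11682), Mul(I, Pow(995245, Rational(1, 2)))) = Add(577049, Mul(I, Pow(995245, Rational(1, 2))))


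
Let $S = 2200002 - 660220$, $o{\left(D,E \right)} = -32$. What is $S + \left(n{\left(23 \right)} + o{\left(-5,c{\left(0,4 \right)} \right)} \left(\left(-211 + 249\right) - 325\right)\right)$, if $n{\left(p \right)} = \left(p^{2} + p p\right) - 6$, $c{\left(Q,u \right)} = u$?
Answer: $1550018$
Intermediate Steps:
$n{\left(p \right)} = -6 + 2 p^{2}$ ($n{\left(p \right)} = \left(p^{2} + p^{2}\right) - 6 = 2 p^{2} - 6 = -6 + 2 p^{2}$)
$S = 1539782$ ($S = 2200002 - 660220 = 1539782$)
$S + \left(n{\left(23 \right)} + o{\left(-5,c{\left(0,4 \right)} \right)} \left(\left(-211 + 249\right) - 325\right)\right) = 1539782 - \left(6 - 1058 + 32 \left(\left(-211 + 249\right) - 325\right)\right) = 1539782 + \left(\left(-6 + 2 \cdot 529\right) - 32 \left(38 - 325\right)\right) = 1539782 + \left(\left(-6 + 1058\right) - -9184\right) = 1539782 + \left(1052 + 9184\right) = 1539782 + 10236 = 1550018$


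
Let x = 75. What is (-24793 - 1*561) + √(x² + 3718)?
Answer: -25354 + √9343 ≈ -25257.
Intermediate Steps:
(-24793 - 1*561) + √(x² + 3718) = (-24793 - 1*561) + √(75² + 3718) = (-24793 - 561) + √(5625 + 3718) = -25354 + √9343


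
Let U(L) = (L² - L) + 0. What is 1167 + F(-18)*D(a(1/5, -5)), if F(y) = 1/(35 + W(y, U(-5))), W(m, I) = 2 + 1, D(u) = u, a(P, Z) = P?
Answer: 221731/190 ≈ 1167.0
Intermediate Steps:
U(L) = L² - L
W(m, I) = 3
F(y) = 1/38 (F(y) = 1/(35 + 3) = 1/38)
1167 + F(-18)*D(a(1/5, -5)) = 1167 + (1/38)/5 = 1167 + (1/38)*(⅕) = 1167 + 1/190 = 221731/190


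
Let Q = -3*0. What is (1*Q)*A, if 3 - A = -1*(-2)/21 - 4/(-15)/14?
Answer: 0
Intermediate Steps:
Q = 0
A = 101/35 (A = 3 - (-1*(-2)/21 - 4/(-15)/14) = 3 - (2*(1/21) - 4*(-1/15)*(1/14)) = 3 - (2/21 + (4/15)*(1/14)) = 3 - (2/21 + 2/105) = 3 - 1*4/35 = 3 - 4/35 = 101/35 ≈ 2.8857)
(1*Q)*A = (1*0)*(101/35) = 0*(101/35) = 0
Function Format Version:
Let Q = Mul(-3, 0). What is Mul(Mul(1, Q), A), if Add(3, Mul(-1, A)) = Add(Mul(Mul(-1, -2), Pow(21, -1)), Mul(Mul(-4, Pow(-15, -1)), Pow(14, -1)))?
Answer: 0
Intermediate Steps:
Q = 0
A = Rational(101, 35) (A = Add(3, Mul(-1, Add(Mul(Mul(-1, -2), Pow(21, -1)), Mul(Mul(-4, Pow(-15, -1)), Pow(14, -1))))) = Add(3, Mul(-1, Add(Mul(2, Rational(1, 21)), Mul(Mul(-4, Rational(-1, 15)), Rational(1, 14))))) = Add(3, Mul(-1, Add(Rational(2, 21), Mul(Rational(4, 15), Rational(1, 14))))) = Add(3, Mul(-1, Add(Rational(2, 21), Rational(2, 105)))) = Add(3, Mul(-1, Rational(4, 35))) = Add(3, Rational(-4, 35)) = Rational(101, 35) ≈ 2.8857)
Mul(Mul(1, Q), A) = Mul(Mul(1, 0), Rational(101, 35)) = Mul(0, Rational(101, 35)) = 0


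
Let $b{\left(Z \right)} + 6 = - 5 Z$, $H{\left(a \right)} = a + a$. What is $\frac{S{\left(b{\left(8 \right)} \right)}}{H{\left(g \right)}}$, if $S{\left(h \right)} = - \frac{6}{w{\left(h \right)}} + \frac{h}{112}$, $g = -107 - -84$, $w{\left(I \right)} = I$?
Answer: $\frac{361}{59248} \approx 0.006093$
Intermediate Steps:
$g = -23$ ($g = -107 + 84 = -23$)
$H{\left(a \right)} = 2 a$
$b{\left(Z \right)} = -6 - 5 Z$
$S{\left(h \right)} = - \frac{6}{h} + \frac{h}{112}$
$\frac{S{\left(b{\left(8 \right)} \right)}}{H{\left(g \right)}} = \frac{- \frac{6}{-6 - 40} + \frac{-6 - 40}{112}}{2 \left(-23\right)} = \frac{- \frac{6}{-6 - 40} + \frac{-6 - 40}{112}}{-46} = \left(- \frac{6}{-46} + \frac{1}{112} \left(-46\right)\right) \left(- \frac{1}{46}\right) = \left(\left(-6\right) \left(- \frac{1}{46}\right) - \frac{23}{56}\right) \left(- \frac{1}{46}\right) = \left(\frac{3}{23} - \frac{23}{56}\right) \left(- \frac{1}{46}\right) = \left(- \frac{361}{1288}\right) \left(- \frac{1}{46}\right) = \frac{361}{59248}$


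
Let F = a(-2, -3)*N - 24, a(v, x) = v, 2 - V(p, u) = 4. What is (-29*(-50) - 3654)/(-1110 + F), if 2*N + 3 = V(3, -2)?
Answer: 2204/1129 ≈ 1.9522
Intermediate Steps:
V(p, u) = -2 (V(p, u) = 2 - 1*4 = 2 - 4 = -2)
N = -5/2 (N = -3/2 + (½)*(-2) = -3/2 - 1 = -5/2 ≈ -2.5000)
F = -19 (F = -2*(-5/2) - 24 = 5 - 24 = -19)
(-29*(-50) - 3654)/(-1110 + F) = (-29*(-50) - 3654)/(-1110 - 19) = (1450 - 3654)/(-1129) = -2204*(-1/1129) = 2204/1129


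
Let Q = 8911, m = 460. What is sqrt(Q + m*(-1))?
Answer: 3*sqrt(939) ≈ 91.929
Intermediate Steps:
sqrt(Q + m*(-1)) = sqrt(8911 + 460*(-1)) = sqrt(8911 - 460) = sqrt(8451) = 3*sqrt(939)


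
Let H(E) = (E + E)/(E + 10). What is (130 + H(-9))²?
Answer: 12544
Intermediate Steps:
H(E) = 2*E/(10 + E) (H(E) = (2*E)/(10 + E) = 2*E/(10 + E))
(130 + H(-9))² = (130 + 2*(-9)/(10 - 9))² = (130 + 2*(-9)/1)² = (130 + 2*(-9)*1)² = (130 - 18)² = 112² = 12544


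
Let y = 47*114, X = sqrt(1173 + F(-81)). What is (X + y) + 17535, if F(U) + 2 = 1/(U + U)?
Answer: 22893 + sqrt(379402)/18 ≈ 22927.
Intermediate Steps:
F(U) = -2 + 1/(2*U) (F(U) = -2 + 1/(U + U) = -2 + 1/(2*U))
X = sqrt(379402)/18 (X = sqrt(1173 + (-2 + (1/2)/(-81))) = sqrt(1173 + (-2 + (1/2)*(-1/81))) = sqrt(1173 + (-2 - 1/162)) = sqrt(1173 - 325/162) = sqrt(189701/162) = sqrt(379402)/18 ≈ 34.220)
y = 5358
(X + y) + 17535 = (sqrt(379402)/18 + 5358) + 17535 = (5358 + sqrt(379402)/18) + 17535 = 22893 + sqrt(379402)/18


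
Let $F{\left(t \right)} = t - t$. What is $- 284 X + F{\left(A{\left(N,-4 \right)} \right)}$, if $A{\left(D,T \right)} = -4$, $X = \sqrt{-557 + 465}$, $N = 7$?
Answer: $- 568 i \sqrt{23} \approx - 2724.0 i$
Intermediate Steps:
$X = 2 i \sqrt{23}$ ($X = \sqrt{-92} = 2 i \sqrt{23} \approx 9.5917 i$)
$F{\left(t \right)} = 0$
$- 284 X + F{\left(A{\left(N,-4 \right)} \right)} = - 284 \cdot 2 i \sqrt{23} + 0 = - 568 i \sqrt{23} + 0 = - 568 i \sqrt{23}$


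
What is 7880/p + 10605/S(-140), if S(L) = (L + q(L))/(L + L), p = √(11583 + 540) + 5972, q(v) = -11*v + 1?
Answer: -35267027136680/16649792687 - 23640*√1347/35652661 ≈ -2118.2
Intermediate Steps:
q(v) = 1 - 11*v
p = 5972 + 3*√1347 (p = √12123 + 5972 = 3*√1347 + 5972 = 5972 + 3*√1347 ≈ 6082.1)
S(L) = (1 - 10*L)/(2*L) (S(L) = (L + (1 - 11*L))/(L + L) = (1 - 10*L)/((2*L)) = (1 - 10*L)*(1/(2*L)) = (1 - 10*L)/(2*L))
7880/p + 10605/S(-140) = 7880/(5972 + 3*√1347) + 10605/(-5 + (½)/(-140)) = 7880/(5972 + 3*√1347) + 10605/(-5 + (½)*(-1/140)) = 7880/(5972 + 3*√1347) + 10605/(-5 - 1/280) = 7880/(5972 + 3*√1347) + 10605/(-1401/280) = 7880/(5972 + 3*√1347) + 10605*(-280/1401) = 7880/(5972 + 3*√1347) - 989800/467 = -989800/467 + 7880/(5972 + 3*√1347)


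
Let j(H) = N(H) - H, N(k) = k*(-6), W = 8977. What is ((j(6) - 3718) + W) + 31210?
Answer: 36427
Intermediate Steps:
N(k) = -6*k
j(H) = -7*H (j(H) = -6*H - H = -7*H)
((j(6) - 3718) + W) + 31210 = ((-7*6 - 3718) + 8977) + 31210 = ((-42 - 3718) + 8977) + 31210 = (-3760 + 8977) + 31210 = 5217 + 31210 = 36427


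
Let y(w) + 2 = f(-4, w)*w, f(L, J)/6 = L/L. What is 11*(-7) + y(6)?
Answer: -43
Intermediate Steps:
f(L, J) = 6 (f(L, J) = 6*(L/L) = 6*1 = 6)
y(w) = -2 + 6*w
11*(-7) + y(6) = 11*(-7) + (-2 + 6*6) = -77 + (-2 + 36) = -77 + 34 = -43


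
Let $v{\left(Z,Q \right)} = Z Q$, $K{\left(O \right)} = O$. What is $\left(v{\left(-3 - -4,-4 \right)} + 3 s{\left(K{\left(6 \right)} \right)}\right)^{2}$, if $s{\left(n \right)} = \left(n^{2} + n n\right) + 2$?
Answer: $47524$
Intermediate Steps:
$v{\left(Z,Q \right)} = Q Z$
$s{\left(n \right)} = 2 + 2 n^{2}$ ($s{\left(n \right)} = \left(n^{2} + n^{2}\right) + 2 = 2 n^{2} + 2 = 2 + 2 n^{2}$)
$\left(v{\left(-3 - -4,-4 \right)} + 3 s{\left(K{\left(6 \right)} \right)}\right)^{2} = \left(- 4 \left(-3 - -4\right) + 3 \left(2 + 2 \cdot 6^{2}\right)\right)^{2} = \left(- 4 \left(-3 + 4\right) + 3 \left(2 + 2 \cdot 36\right)\right)^{2} = \left(\left(-4\right) 1 + 3 \left(2 + 72\right)\right)^{2} = \left(-4 + 3 \cdot 74\right)^{2} = \left(-4 + 222\right)^{2} = 218^{2} = 47524$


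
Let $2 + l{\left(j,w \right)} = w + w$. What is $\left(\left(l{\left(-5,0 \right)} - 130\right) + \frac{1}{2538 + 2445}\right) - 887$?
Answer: $- \frac{5077676}{4983} \approx -1019.0$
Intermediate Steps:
$l{\left(j,w \right)} = -2 + 2 w$ ($l{\left(j,w \right)} = -2 + \left(w + w\right) = -2 + 2 w$)
$\left(\left(l{\left(-5,0 \right)} - 130\right) + \frac{1}{2538 + 2445}\right) - 887 = \left(\left(\left(-2 + 2 \cdot 0\right) - 130\right) + \frac{1}{2538 + 2445}\right) - 887 = \left(\left(\left(-2 + 0\right) - 130\right) + \frac{1}{4983}\right) - 887 = \left(\left(-2 - 130\right) + \frac{1}{4983}\right) - 887 = \left(-132 + \frac{1}{4983}\right) - 887 = - \frac{657755}{4983} - 887 = - \frac{5077676}{4983}$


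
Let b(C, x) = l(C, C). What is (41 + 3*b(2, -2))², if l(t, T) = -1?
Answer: 1444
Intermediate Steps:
b(C, x) = -1
(41 + 3*b(2, -2))² = (41 + 3*(-1))² = (41 - 3)² = 38² = 1444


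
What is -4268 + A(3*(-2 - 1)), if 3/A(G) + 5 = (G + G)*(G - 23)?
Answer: -2437025/571 ≈ -4268.0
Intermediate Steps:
A(G) = 3/(-5 + 2*G*(-23 + G)) (A(G) = 3/(-5 + (G + G)*(G - 23)) = 3/(-5 + (2*G)*(-23 + G)) = 3/(-5 + 2*G*(-23 + G)))
-4268 + A(3*(-2 - 1)) = -4268 + 3/(-5 - 138*(-2 - 1) + 2*(3*(-2 - 1))²) = -4268 + 3/(-5 - 138*(-3) + 2*(3*(-3))²) = -4268 + 3/(-5 - 46*(-9) + 2*(-9)²) = -4268 + 3/(-5 + 414 + 2*81) = -4268 + 3/(-5 + 414 + 162) = -4268 + 3/571 = -2437025/571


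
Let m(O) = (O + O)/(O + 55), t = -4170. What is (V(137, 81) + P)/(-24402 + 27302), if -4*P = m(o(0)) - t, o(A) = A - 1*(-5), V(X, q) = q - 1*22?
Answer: -4721/13920 ≈ -0.33915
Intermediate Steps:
V(X, q) = -22 + q (V(X, q) = q - 22 = -22 + q)
o(A) = 5 + A (o(A) = A + 5 = 5 + A)
m(O) = 2*O/(55 + O) (m(O) = (2*O)/(55 + O) = 2*O/(55 + O))
P = -25021/24 (P = -(2*(5 + 0)/(55 + (5 + 0)) - 1*(-4170))/4 = -(2*5/(55 + 5) + 4170)/4 = -(2*5/60 + 4170)/4 = -(2*5*(1/60) + 4170)/4 = -(⅙ + 4170)/4 = -¼*25021/6 = -25021/24 ≈ -1042.5)
(V(137, 81) + P)/(-24402 + 27302) = ((-22 + 81) - 25021/24)/(-24402 + 27302) = (59 - 25021/24)/2900 = -23605/24*1/2900 = -4721/13920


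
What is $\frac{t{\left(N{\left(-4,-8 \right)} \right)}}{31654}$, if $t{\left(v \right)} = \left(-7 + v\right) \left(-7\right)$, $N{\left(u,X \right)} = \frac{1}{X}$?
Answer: $\frac{3}{1904} \approx 0.0015756$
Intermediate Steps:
$t{\left(v \right)} = 49 - 7 v$
$\frac{t{\left(N{\left(-4,-8 \right)} \right)}}{31654} = \frac{49 - \frac{7}{-8}}{31654} = \left(49 - - \frac{7}{8}\right) \frac{1}{31654} = \left(49 + \frac{7}{8}\right) \frac{1}{31654} = \frac{399}{8} \cdot \frac{1}{31654} = \frac{3}{1904}$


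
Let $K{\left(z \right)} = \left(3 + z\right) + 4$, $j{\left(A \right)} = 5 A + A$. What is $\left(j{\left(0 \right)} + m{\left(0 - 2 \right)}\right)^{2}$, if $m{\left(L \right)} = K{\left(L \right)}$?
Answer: $25$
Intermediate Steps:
$j{\left(A \right)} = 6 A$
$K{\left(z \right)} = 7 + z$
$m{\left(L \right)} = 7 + L$
$\left(j{\left(0 \right)} + m{\left(0 - 2 \right)}\right)^{2} = \left(6 \cdot 0 + \left(7 + \left(0 - 2\right)\right)\right)^{2} = \left(0 + \left(7 - 2\right)\right)^{2} = \left(0 + 5\right)^{2} = 5^{2} = 25$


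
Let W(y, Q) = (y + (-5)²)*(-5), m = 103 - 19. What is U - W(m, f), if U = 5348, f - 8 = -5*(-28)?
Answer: 5893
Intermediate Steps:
m = 84
f = 148 (f = 8 - 5*(-28) = 8 + 140 = 148)
W(y, Q) = -125 - 5*y (W(y, Q) = (y + 25)*(-5) = (25 + y)*(-5) = -125 - 5*y)
U - W(m, f) = 5348 - (-125 - 5*84) = 5348 - (-125 - 420) = 5348 - 1*(-545) = 5348 + 545 = 5893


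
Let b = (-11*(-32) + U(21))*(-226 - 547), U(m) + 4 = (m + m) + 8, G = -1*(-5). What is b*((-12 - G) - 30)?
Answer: 14459738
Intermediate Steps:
G = 5
U(m) = 4 + 2*m (U(m) = -4 + ((m + m) + 8) = -4 + (2*m + 8) = -4 + (8 + 2*m) = 4 + 2*m)
b = -307654 (b = (-11*(-32) + (4 + 2*21))*(-226 - 547) = (352 + (4 + 42))*(-773) = (352 + 46)*(-773) = 398*(-773) = -307654)
b*((-12 - G) - 30) = -307654*((-12 - 1*5) - 30) = -307654*((-12 - 5) - 30) = -307654*(-17 - 30) = -307654*(-47) = 14459738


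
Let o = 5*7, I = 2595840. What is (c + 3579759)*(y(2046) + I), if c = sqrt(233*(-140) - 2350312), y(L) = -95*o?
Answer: 9280578903885 + 5185030*I*sqrt(595733) ≈ 9.2806e+12 + 4.002e+9*I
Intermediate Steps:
o = 35
y(L) = -3325 (y(L) = -95*35 = -3325)
c = 2*I*sqrt(595733) (c = sqrt(-32620 - 2350312) = sqrt(-2382932) = 2*I*sqrt(595733) ≈ 1543.7*I)
(c + 3579759)*(y(2046) + I) = (2*I*sqrt(595733) + 3579759)*(-3325 + 2595840) = (3579759 + 2*I*sqrt(595733))*2592515 = 9280578903885 + 5185030*I*sqrt(595733)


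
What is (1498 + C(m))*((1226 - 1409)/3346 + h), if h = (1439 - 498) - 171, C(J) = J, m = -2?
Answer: 1927025276/1673 ≈ 1.1518e+6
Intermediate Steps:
h = 770 (h = 941 - 171 = 770)
(1498 + C(m))*((1226 - 1409)/3346 + h) = (1498 - 2)*((1226 - 1409)/3346 + 770) = 1496*(-183*1/3346 + 770) = 1496*(-183/3346 + 770) = 1496*(2576237/3346) = 1927025276/1673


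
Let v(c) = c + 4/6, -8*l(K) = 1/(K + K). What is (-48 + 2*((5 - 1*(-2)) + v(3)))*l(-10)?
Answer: -⅙ ≈ -0.16667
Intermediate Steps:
l(K) = -1/(16*K) (l(K) = -1/(8*(K + K)) = -1/(2*K)/8 = -1/(16*K))
v(c) = ⅔ + c (v(c) = c + 4*(⅙) = c + ⅔ = ⅔ + c)
(-48 + 2*((5 - 1*(-2)) + v(3)))*l(-10) = (-48 + 2*((5 - 1*(-2)) + (⅔ + 3)))*(-1/16/(-10)) = (-48 + 2*((5 + 2) + 11/3))*(-1/16*(-⅒)) = (-48 + 2*(7 + 11/3))*(1/160) = (-48 + 2*(32/3))*(1/160) = (-48 + 64/3)*(1/160) = -80/3*1/160 = -⅙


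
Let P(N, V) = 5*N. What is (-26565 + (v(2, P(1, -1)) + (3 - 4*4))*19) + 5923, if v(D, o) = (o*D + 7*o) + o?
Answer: -19939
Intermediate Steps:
v(D, o) = 8*o + D*o (v(D, o) = (D*o + 7*o) + o = (7*o + D*o) + o = 8*o + D*o)
(-26565 + (v(2, P(1, -1)) + (3 - 4*4))*19) + 5923 = (-26565 + ((5*1)*(8 + 2) + (3 - 4*4))*19) + 5923 = (-26565 + (5*10 + (3 - 16))*19) + 5923 = (-26565 + (50 - 13)*19) + 5923 = (-26565 + 37*19) + 5923 = (-26565 + 703) + 5923 = -25862 + 5923 = -19939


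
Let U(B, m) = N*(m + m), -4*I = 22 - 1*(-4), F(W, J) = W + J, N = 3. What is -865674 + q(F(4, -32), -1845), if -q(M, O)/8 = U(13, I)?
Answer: -865362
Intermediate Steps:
F(W, J) = J + W
I = -13/2 (I = -(22 - 1*(-4))/4 = -(22 + 4)/4 = -1/4*26 = -13/2 ≈ -6.5000)
U(B, m) = 6*m (U(B, m) = 3*(m + m) = 3*(2*m) = 6*m)
q(M, O) = 312 (q(M, O) = -48*(-13)/2 = -8*(-39) = 312)
-865674 + q(F(4, -32), -1845) = -865674 + 312 = -865362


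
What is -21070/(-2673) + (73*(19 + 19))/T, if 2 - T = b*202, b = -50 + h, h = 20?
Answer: 67570621/8101863 ≈ 8.3401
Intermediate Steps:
b = -30 (b = -50 + 20 = -30)
T = 6062 (T = 2 - (-30)*202 = 2 - 1*(-6060) = 2 + 6060 = 6062)
-21070/(-2673) + (73*(19 + 19))/T = -21070/(-2673) + (73*(19 + 19))/6062 = -21070*(-1/2673) + (73*38)*(1/6062) = 21070/2673 + 2774*(1/6062) = 21070/2673 + 1387/3031 = 67570621/8101863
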